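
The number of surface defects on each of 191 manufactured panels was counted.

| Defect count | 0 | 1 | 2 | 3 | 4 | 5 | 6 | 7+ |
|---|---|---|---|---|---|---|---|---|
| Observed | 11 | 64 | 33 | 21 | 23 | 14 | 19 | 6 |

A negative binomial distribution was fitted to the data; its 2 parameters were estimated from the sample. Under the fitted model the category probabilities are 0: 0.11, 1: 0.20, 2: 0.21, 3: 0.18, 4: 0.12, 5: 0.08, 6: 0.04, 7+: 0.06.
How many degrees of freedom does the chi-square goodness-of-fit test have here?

5

There are k = 8 categories and 2 parameters estimated from the data, so df = 8 − 1 − 2 = 5.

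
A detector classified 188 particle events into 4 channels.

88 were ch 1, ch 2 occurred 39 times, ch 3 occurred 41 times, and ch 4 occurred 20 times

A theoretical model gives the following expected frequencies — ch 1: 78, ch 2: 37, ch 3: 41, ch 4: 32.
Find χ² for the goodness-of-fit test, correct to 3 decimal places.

χ² = (88−78)²/78 + (39−37)²/37 + (41−41)²/41 + (20−32)²/32
   = 1.2821 + 0.1081 + 0.0000 + 4.5000
Sum = 5.890

5.890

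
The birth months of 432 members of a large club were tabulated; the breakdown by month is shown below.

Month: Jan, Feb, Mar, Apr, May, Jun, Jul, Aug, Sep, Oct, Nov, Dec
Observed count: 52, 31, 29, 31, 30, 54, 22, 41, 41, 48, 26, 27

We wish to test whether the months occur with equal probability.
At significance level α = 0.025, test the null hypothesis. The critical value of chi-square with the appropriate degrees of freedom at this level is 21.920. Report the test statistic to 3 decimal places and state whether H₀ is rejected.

35.722; reject

Expected count for each of the 12 categories: 432/12 = 36.
cat         O        E   (O−E)²/E
Jan        52       36     7.1111
Feb        31       36     0.6944
Mar        29       36     1.3611
Apr        31       36     0.6944
May        30       36     1.0000
Jun        54       36     9.0000
Jul        22       36     5.4444
Aug        41       36     0.6944
Sep        41       36     0.6944
Oct        48       36     4.0000
Nov        26       36     2.7778
Dec        27       36     2.2500
Sum = 35.722
df = 11. Since 35.722 > 21.920, we reject H₀.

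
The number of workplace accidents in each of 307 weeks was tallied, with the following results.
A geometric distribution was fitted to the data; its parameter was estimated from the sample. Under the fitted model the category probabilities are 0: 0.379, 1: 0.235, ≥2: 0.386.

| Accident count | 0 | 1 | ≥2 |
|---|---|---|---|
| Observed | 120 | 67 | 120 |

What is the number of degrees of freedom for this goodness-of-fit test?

1

There are k = 3 categories and 1 parameter estimated from the data, so df = 3 − 1 − 1 = 1.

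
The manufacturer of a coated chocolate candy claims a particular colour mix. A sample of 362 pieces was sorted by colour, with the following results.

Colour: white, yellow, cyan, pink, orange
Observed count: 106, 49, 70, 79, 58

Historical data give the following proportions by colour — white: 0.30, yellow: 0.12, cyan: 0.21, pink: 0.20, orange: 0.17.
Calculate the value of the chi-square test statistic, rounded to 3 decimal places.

Expected counts E_i = n·p_i: 362×0.30 = 108.6, 362×0.12 = 43.44, 362×0.21 = 76.02, 362×0.20 = 72.4, 362×0.17 = 61.54.
white: (106 − 108.6)²/108.6 = 6.76/108.6 = 0.0622
yellow: (49 − 43.44)²/43.44 = 30.9136/43.44 = 0.7116
cyan: (70 − 76.02)²/76.02 = 36.2404/76.02 = 0.4767
pink: (79 − 72.4)²/72.4 = 43.56/72.4 = 0.6017
orange: (58 − 61.54)²/61.54 = 12.5316/61.54 = 0.2036
Sum = 2.056

2.056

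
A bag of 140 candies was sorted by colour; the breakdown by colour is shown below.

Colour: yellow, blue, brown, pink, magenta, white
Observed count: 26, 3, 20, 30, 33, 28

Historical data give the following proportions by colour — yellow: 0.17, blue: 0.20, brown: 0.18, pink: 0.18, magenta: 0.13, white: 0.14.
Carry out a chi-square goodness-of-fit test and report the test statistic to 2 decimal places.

Expected counts E_i = n·p_i: 140×0.17 = 23.8, 140×0.20 = 28, 140×0.18 = 25.2, 140×0.18 = 25.2, 140×0.13 = 18.2, 140×0.14 = 19.6.
χ² = (26−23.8)²/23.8 + (3−28)²/28 + (20−25.2)²/25.2 + (30−25.2)²/25.2 + (33−18.2)²/18.2 + (28−19.6)²/19.6
   = 0.203 + 22.321 + 1.073 + 0.914 + 12.035 + 3.600
Sum = 40.15

40.15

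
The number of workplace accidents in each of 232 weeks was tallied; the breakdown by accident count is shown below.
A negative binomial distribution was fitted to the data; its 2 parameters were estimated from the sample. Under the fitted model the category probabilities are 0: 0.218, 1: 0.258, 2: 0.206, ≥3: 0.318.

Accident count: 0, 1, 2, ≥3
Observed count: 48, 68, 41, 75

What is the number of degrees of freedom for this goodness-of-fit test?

There are k = 4 categories and 2 parameters estimated from the data, so df = 4 − 1 − 2 = 1.

1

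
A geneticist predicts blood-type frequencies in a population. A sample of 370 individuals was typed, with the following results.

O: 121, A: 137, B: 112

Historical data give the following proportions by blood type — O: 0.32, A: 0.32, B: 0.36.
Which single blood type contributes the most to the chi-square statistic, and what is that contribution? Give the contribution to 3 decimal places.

B, 3.374

Expected counts E_i = n·p_i: 370×0.32 = 118.4, 370×0.32 = 118.4, 370×0.36 = 133.2.
O: (121 − 118.4)²/118.4 = 6.76/118.4 = 0.0571
A: (137 − 118.4)²/118.4 = 345.96/118.4 = 2.9220
B: (112 − 133.2)²/133.2 = 449.44/133.2 = 3.3742
The largest term is for B: 3.374.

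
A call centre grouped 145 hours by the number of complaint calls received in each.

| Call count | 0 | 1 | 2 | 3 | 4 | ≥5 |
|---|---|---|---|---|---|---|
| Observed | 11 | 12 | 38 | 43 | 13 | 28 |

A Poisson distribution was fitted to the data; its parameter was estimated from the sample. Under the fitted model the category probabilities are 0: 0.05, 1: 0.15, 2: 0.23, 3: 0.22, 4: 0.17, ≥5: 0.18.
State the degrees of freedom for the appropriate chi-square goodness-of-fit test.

4

There are k = 6 categories and 1 parameter estimated from the data, so df = 6 − 1 − 1 = 4.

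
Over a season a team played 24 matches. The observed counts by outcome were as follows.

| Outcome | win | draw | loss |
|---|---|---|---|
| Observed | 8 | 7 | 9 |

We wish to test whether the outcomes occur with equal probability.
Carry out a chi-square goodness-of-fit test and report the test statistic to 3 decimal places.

Expected count for each of the 3 categories: 24/3 = 8.
χ² = (8−8)²/8 + (7−8)²/8 + (9−8)²/8
   = 0.0000 + 0.1250 + 0.1250
Sum = 0.250

0.250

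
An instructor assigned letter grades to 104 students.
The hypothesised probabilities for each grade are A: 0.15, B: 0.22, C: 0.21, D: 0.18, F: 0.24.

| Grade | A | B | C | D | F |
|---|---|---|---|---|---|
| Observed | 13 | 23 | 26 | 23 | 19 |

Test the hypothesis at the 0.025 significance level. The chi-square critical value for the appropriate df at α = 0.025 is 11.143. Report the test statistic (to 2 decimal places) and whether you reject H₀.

Expected counts E_i = n·p_i: 104×0.15 = 15.6, 104×0.22 = 22.88, 104×0.21 = 21.84, 104×0.18 = 18.72, 104×0.24 = 24.96.
cat         O        E   (O−E)²/E
A          13     15.6      0.433
B          23    22.88      0.001
C          26    21.84      0.792
D          23    18.72      0.979
F          19    24.96      1.423
Sum = 3.63
df = 4. Since 3.63 < 11.143, we do not reject H₀.

3.63; do not reject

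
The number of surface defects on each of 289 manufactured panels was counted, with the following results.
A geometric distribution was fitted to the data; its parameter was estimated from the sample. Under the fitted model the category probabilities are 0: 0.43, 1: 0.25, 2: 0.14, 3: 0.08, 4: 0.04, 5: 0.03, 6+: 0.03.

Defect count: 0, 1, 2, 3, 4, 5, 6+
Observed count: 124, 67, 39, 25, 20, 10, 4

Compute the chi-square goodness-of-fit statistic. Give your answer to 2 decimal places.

9.47

Expected counts E_i = n·p_i: 289×0.43 = 124.27, 289×0.25 = 72.25, 289×0.14 = 40.46, 289×0.08 = 23.12, 289×0.04 = 11.56, 289×0.03 = 8.67, 289×0.03 = 8.67.
cat         O        E   (O−E)²/E
0         124   124.27      0.001
1          67    72.25      0.381
2          39    40.46      0.053
3          25    23.12      0.153
4          20    11.56      6.162
5          10     8.67      0.204
6+          4     8.67      2.515
Sum = 9.47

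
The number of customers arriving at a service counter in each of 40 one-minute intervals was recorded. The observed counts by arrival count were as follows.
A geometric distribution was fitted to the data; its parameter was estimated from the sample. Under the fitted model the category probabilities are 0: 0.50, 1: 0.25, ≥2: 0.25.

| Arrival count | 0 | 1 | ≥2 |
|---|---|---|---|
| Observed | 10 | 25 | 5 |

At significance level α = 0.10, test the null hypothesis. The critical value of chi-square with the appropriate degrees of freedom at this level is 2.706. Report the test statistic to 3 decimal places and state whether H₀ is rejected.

Expected counts E_i = n·p_i: 40×0.50 = 20, 40×0.25 = 10, 40×0.25 = 10.
0: (10 − 20)²/20 = 100/20 = 5.0000
1: (25 − 10)²/10 = 225/10 = 22.5000
≥2: (5 − 10)²/10 = 25/10 = 2.5000
Sum = 30.000
df = 1. Since 30.000 > 2.706, we reject H₀.

30.000; reject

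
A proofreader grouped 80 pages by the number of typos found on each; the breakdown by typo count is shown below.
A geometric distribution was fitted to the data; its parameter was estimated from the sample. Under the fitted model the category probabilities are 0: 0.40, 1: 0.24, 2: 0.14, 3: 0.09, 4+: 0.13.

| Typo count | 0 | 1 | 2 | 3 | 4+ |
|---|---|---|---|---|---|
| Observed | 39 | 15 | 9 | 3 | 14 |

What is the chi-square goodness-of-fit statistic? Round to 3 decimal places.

6.578

Expected counts E_i = n·p_i: 80×0.40 = 32, 80×0.24 = 19.2, 80×0.14 = 11.2, 80×0.09 = 7.2, 80×0.13 = 10.4.
cat         O        E   (O−E)²/E
0          39       32     1.5313
1          15     19.2     0.9188
2           9     11.2     0.4321
3           3      7.2     2.4500
4+         14     10.4     1.2462
Sum = 6.578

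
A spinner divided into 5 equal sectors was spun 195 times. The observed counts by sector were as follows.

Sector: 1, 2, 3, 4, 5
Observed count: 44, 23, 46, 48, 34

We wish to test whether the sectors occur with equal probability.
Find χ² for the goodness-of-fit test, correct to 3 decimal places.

Expected count for each of the 5 categories: 195/5 = 39.
1: (44 − 39)²/39 = 25/39 = 0.6410
2: (23 − 39)²/39 = 256/39 = 6.5641
3: (46 − 39)²/39 = 49/39 = 1.2564
4: (48 − 39)²/39 = 81/39 = 2.0769
5: (34 − 39)²/39 = 25/39 = 0.6410
Sum = 11.179

11.179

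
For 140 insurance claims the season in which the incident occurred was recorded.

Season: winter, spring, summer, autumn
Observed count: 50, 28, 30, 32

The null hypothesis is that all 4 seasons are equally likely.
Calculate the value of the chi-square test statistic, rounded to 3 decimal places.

8.800

Expected count for each of the 4 categories: 140/4 = 35.
cat         O        E   (O−E)²/E
winter     50       35     6.4286
spring     28       35     1.4000
summer     30       35     0.7143
autumn     32       35     0.2571
Sum = 8.800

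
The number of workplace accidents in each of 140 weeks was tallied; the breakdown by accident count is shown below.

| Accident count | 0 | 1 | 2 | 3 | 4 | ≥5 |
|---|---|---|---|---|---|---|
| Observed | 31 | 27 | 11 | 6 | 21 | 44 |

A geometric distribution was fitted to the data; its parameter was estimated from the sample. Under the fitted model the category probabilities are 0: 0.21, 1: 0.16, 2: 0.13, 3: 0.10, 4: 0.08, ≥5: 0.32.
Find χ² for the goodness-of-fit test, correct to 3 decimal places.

17.041

Expected counts E_i = n·p_i: 140×0.21 = 29.4, 140×0.16 = 22.4, 140×0.13 = 18.2, 140×0.10 = 14, 140×0.08 = 11.2, 140×0.32 = 44.8.
cat         O        E   (O−E)²/E
0          31     29.4     0.0871
1          27     22.4     0.9446
2          11     18.2     2.8484
3           6       14     4.5714
4          21     11.2     8.5750
≥5         44     44.8     0.0143
Sum = 17.041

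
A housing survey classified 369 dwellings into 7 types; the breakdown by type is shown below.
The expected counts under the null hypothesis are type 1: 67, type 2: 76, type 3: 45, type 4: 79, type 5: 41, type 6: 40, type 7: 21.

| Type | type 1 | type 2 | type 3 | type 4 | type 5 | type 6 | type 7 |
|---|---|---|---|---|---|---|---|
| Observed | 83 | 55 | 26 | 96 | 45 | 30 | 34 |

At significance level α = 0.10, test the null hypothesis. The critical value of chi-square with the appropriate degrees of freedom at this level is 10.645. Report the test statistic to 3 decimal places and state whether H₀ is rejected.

cat         O        E   (O−E)²/E
type 1     83       67     3.8209
type 2     55       76     5.8026
type 3     26       45     8.0222
type 4     96       79     3.6582
type 5     45       41     0.3902
type 6     30       40     2.5000
type 7     34       21     8.0476
Sum = 32.242
df = 6. Since 32.242 > 10.645, we reject H₀.

32.242; reject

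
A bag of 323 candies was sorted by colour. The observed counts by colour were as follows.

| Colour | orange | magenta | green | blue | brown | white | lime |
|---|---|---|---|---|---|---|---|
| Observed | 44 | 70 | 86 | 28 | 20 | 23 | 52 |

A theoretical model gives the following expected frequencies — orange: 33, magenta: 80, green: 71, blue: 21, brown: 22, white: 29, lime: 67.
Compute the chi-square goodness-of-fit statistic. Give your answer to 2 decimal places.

15.20

χ² = (44−33)²/33 + (70−80)²/80 + (86−71)²/71 + (28−21)²/21 + (20−22)²/22 + (23−29)²/29 + (52−67)²/67
   = 3.667 + 1.250 + 3.169 + 2.333 + 0.182 + 1.241 + 3.358
Sum = 15.20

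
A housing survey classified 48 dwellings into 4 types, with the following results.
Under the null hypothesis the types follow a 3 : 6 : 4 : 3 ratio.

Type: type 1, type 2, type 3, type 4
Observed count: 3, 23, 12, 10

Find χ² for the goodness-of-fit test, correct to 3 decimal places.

5.500

Ratio total = 16. Expected counts: 48×3/16 = 9, 48×6/16 = 18, 48×4/16 = 12, 48×3/16 = 9.
cat         O        E   (O−E)²/E
type 1      3        9     4.0000
type 2     23       18     1.3889
type 3     12       12     0.0000
type 4     10        9     0.1111
Sum = 5.500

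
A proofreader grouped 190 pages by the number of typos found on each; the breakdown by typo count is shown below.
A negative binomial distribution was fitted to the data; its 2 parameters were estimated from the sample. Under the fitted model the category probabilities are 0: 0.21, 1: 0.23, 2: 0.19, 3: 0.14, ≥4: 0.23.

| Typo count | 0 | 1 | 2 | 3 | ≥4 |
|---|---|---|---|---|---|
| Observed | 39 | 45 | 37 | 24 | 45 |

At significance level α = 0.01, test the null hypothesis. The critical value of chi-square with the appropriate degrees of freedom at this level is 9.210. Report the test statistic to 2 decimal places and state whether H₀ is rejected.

Expected counts E_i = n·p_i: 190×0.21 = 39.9, 190×0.23 = 43.7, 190×0.19 = 36.1, 190×0.14 = 26.6, 190×0.23 = 43.7.
0: (39 − 39.9)²/39.9 = 0.81/39.9 = 0.020
1: (45 − 43.7)²/43.7 = 1.69/43.7 = 0.039
2: (37 − 36.1)²/36.1 = 0.81/36.1 = 0.022
3: (24 − 26.6)²/26.6 = 6.76/26.6 = 0.254
≥4: (45 − 43.7)²/43.7 = 1.69/43.7 = 0.039
Sum = 0.37
df = 2. Since 0.37 < 9.210, we do not reject H₀.

0.37; do not reject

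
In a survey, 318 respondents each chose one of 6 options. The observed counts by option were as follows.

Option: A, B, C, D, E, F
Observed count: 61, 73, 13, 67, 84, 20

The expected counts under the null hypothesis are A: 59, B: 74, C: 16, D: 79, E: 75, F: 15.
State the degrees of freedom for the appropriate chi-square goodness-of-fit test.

5

There are k = 6 categories and no parameters were estimated from the data, so df = 6 − 1 = 5.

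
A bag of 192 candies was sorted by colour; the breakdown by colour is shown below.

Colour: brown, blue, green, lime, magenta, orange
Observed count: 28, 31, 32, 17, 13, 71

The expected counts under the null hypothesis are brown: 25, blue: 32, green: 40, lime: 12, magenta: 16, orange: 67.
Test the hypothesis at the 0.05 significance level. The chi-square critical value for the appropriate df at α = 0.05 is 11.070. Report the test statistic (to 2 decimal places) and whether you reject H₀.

brown: (28 − 25)²/25 = 9/25 = 0.360
blue: (31 − 32)²/32 = 1/32 = 0.031
green: (32 − 40)²/40 = 64/40 = 1.600
lime: (17 − 12)²/12 = 25/12 = 2.083
magenta: (13 − 16)²/16 = 9/16 = 0.563
orange: (71 − 67)²/67 = 16/67 = 0.239
Sum = 4.88
df = 5. Since 4.88 < 11.070, we do not reject H₀.

4.88; do not reject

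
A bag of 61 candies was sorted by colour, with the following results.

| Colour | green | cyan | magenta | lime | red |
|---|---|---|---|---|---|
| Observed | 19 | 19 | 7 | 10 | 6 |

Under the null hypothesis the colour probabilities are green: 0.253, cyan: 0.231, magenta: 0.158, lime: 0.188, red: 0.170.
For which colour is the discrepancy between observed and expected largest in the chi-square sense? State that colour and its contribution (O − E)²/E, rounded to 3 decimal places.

Expected counts E_i = n·p_i: 61×0.253 = 15.433, 61×0.231 = 14.091, 61×0.158 = 9.638, 61×0.188 = 11.468, 61×0.170 = 10.37.
cat          O        E   (O−E)²/E
green       19   15.433     0.8244
cyan        19   14.091     1.7102
magenta      7    9.638     0.7220
lime        10   11.468     0.1879
red          6    10.37     1.8416
The largest term is for red: 1.842.

red, 1.842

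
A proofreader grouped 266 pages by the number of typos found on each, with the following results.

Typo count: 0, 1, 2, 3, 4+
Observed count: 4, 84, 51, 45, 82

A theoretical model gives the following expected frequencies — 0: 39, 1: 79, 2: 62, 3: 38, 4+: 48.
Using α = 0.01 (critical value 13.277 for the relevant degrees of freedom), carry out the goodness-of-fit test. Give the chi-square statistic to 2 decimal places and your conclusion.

59.05; reject

cat         O        E   (O−E)²/E
0           4       39     31.410
1          84       79      0.316
2          51       62      1.952
3          45       38      1.289
4+         82       48     24.083
Sum = 59.05
df = 4. Since 59.05 > 13.277, we reject H₀.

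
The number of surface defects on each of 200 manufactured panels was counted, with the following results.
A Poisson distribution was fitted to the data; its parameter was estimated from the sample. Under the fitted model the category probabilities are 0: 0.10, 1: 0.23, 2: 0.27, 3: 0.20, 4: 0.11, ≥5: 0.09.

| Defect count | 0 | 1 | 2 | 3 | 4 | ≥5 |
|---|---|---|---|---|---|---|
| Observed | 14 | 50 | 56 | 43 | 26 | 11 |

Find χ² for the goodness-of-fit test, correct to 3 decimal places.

5.896

Expected counts E_i = n·p_i: 200×0.10 = 20, 200×0.23 = 46, 200×0.27 = 54, 200×0.20 = 40, 200×0.11 = 22, 200×0.09 = 18.
cat         O        E   (O−E)²/E
0          14       20     1.8000
1          50       46     0.3478
2          56       54     0.0741
3          43       40     0.2250
4          26       22     0.7273
≥5         11       18     2.7222
Sum = 5.896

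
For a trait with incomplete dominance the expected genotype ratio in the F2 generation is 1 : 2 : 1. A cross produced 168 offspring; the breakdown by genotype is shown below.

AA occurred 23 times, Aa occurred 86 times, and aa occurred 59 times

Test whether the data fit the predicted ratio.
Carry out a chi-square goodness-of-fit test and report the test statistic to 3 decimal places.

15.524

Ratio total = 4. Expected counts: 168×1/4 = 42, 168×2/4 = 84, 168×1/4 = 42.
AA: (23 − 42)²/42 = 361/42 = 8.5952
Aa: (86 − 84)²/84 = 4/84 = 0.0476
aa: (59 − 42)²/42 = 289/42 = 6.8810
Sum = 15.524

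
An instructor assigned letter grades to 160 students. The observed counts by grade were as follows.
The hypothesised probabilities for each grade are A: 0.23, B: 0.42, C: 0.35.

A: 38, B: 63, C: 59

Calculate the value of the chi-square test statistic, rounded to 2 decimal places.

Expected counts E_i = n·p_i: 160×0.23 = 36.8, 160×0.42 = 67.2, 160×0.35 = 56.
cat         O        E   (O−E)²/E
A          38     36.8      0.039
B          63     67.2      0.263
C          59       56      0.161
Sum = 0.46

0.46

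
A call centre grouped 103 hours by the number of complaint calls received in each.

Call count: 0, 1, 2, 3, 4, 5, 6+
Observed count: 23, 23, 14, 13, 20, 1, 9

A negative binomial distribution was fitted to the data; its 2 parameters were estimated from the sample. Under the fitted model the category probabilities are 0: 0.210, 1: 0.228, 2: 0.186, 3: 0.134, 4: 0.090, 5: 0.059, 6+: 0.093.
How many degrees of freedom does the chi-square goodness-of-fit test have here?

4

There are k = 7 categories and 2 parameters estimated from the data, so df = 7 − 1 − 2 = 4.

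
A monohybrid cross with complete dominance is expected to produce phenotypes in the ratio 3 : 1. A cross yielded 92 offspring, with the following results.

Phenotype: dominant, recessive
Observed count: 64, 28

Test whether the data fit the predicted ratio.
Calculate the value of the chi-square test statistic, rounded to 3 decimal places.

Ratio total = 4. Expected counts: 92×3/4 = 69, 92×1/4 = 23.
cat            O        E   (O−E)²/E
dominant      64       69     0.3623
recessive     28       23     1.0870
Sum = 1.449

1.449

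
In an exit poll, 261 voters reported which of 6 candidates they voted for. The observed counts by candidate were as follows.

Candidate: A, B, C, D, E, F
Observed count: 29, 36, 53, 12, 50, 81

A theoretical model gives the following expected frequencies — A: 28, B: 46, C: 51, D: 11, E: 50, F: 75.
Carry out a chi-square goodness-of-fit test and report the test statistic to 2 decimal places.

2.86

χ² = (29−28)²/28 + (36−46)²/46 + (53−51)²/51 + (12−11)²/11 + (50−50)²/50 + (81−75)²/75
   = 0.036 + 2.174 + 0.078 + 0.091 + 0.000 + 0.480
Sum = 2.86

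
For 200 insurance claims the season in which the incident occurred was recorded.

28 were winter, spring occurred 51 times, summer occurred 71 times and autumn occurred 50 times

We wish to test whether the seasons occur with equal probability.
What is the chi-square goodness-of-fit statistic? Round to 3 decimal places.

18.520

Under H₀ each category has probability 1/4, so each expected count is 200/4 = 50.
χ² = (28−50)²/50 + (51−50)²/50 + (71−50)²/50 + (50−50)²/50
   = 9.6800 + 0.0200 + 8.8200 + 0.0000
Sum = 18.520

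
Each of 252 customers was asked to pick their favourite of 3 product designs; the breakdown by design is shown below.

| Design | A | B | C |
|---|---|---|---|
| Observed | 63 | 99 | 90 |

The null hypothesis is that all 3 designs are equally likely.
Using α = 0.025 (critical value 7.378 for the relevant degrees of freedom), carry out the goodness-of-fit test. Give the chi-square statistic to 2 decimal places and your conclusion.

Under H₀ each category has probability 1/3, so each expected count is 252/3 = 84.
A: (63 − 84)²/84 = 441/84 = 5.250
B: (99 − 84)²/84 = 225/84 = 2.679
C: (90 − 84)²/84 = 36/84 = 0.429
Sum = 8.36
df = 2. Since 8.36 > 7.378, we reject H₀.

8.36; reject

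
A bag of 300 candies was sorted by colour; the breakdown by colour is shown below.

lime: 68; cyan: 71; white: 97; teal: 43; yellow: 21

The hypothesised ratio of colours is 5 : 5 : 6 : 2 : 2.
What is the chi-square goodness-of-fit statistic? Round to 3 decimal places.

9.744

Ratio total = 20. Expected counts: 300×5/20 = 75, 300×5/20 = 75, 300×6/20 = 90, 300×2/20 = 30, 300×2/20 = 30.
χ² = (68−75)²/75 + (71−75)²/75 + (97−90)²/90 + (43−30)²/30 + (21−30)²/30
   = 0.6533 + 0.2133 + 0.5444 + 5.6333 + 2.7000
Sum = 9.744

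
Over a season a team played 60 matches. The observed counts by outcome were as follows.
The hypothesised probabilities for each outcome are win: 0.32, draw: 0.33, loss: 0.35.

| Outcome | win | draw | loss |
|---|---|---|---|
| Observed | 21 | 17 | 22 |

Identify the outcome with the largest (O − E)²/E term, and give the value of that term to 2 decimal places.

draw, 0.40

Expected counts E_i = n·p_i: 60×0.32 = 19.2, 60×0.33 = 19.8, 60×0.35 = 21.
χ² = (21−19.2)²/19.2 + (17−19.8)²/19.8 + (22−21)²/21
   = 0.169 + 0.396 + 0.048
The largest term is for draw: 0.40.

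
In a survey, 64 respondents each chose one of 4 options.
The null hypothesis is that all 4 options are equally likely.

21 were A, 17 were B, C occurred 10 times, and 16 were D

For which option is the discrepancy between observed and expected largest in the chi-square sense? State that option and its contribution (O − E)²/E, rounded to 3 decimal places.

C, 2.250

Expected count for each of the 4 categories: 64/4 = 16.
χ² = (21−16)²/16 + (17−16)²/16 + (10−16)²/16 + (16−16)²/16
   = 1.5625 + 0.0625 + 2.2500 + 0.0000
The largest term is for C: 2.250.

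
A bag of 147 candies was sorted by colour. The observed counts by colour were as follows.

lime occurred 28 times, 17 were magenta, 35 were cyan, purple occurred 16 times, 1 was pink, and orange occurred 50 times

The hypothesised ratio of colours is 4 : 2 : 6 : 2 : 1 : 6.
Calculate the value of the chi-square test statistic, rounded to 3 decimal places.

8.762

Ratio total = 21. Expected counts: 147×4/21 = 28, 147×2/21 = 14, 147×6/21 = 42, 147×2/21 = 14, 147×1/21 = 7, 147×6/21 = 42.
χ² = (28−28)²/28 + (17−14)²/14 + (35−42)²/42 + (16−14)²/14 + (1−7)²/7 + (50−42)²/42
   = 0.0000 + 0.6429 + 1.1667 + 0.2857 + 5.1429 + 1.5238
Sum = 8.762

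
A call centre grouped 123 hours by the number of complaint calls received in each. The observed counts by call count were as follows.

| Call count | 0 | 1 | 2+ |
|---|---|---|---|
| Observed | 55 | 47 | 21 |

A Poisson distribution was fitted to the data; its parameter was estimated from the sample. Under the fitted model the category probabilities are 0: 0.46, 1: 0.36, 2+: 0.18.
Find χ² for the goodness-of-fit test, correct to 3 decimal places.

0.270

Expected counts E_i = n·p_i: 123×0.46 = 56.58, 123×0.36 = 44.28, 123×0.18 = 22.14.
χ² = (55−56.58)²/56.58 + (47−44.28)²/44.28 + (21−22.14)²/22.14
   = 0.0441 + 0.1671 + 0.0587
Sum = 0.270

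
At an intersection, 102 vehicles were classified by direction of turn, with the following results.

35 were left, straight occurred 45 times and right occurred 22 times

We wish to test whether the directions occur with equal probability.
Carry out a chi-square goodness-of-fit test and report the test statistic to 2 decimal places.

Expected count for each of the 3 categories: 102/3 = 34.
cat           O        E   (O−E)²/E
left         35       34      0.029
straight     45       34      3.559
right        22       34      4.235
Sum = 7.82

7.82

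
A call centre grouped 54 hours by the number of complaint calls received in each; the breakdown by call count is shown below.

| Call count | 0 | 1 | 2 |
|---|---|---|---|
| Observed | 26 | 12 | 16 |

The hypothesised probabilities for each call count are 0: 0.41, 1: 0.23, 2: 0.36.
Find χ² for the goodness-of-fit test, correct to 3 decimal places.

Expected counts E_i = n·p_i: 54×0.41 = 22.14, 54×0.23 = 12.42, 54×0.36 = 19.44.
χ² = (26−22.14)²/22.14 + (12−12.42)²/12.42 + (16−19.44)²/19.44
   = 0.6730 + 0.0142 + 0.6087
Sum = 1.296

1.296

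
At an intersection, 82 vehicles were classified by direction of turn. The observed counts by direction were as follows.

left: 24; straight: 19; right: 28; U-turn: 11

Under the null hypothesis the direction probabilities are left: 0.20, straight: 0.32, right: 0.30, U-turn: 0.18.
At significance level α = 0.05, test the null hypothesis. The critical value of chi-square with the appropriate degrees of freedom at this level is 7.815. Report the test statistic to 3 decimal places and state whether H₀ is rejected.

6.947; do not reject

Expected counts E_i = n·p_i: 82×0.20 = 16.4, 82×0.32 = 26.24, 82×0.30 = 24.6, 82×0.18 = 14.76.
left: (24 − 16.4)²/16.4 = 57.76/16.4 = 3.5220
straight: (19 − 26.24)²/26.24 = 52.4176/26.24 = 1.9976
right: (28 − 24.6)²/24.6 = 11.56/24.6 = 0.4699
U-turn: (11 − 14.76)²/14.76 = 14.1376/14.76 = 0.9578
Sum = 6.947
df = 3. Since 6.947 < 7.815, we do not reject H₀.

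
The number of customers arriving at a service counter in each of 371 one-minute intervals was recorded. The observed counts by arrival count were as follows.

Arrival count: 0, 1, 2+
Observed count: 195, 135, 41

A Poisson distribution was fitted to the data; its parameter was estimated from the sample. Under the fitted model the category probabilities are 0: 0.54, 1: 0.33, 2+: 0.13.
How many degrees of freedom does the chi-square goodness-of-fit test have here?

1

There are k = 3 categories and 1 parameter estimated from the data, so df = 3 − 1 − 1 = 1.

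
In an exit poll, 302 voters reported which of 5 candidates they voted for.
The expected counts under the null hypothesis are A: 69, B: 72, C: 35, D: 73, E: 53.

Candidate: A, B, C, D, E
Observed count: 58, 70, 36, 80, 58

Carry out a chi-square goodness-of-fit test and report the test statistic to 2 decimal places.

2.98

cat         O        E   (O−E)²/E
A          58       69      1.754
B          70       72      0.056
C          36       35      0.029
D          80       73      0.671
E          58       53      0.472
Sum = 2.98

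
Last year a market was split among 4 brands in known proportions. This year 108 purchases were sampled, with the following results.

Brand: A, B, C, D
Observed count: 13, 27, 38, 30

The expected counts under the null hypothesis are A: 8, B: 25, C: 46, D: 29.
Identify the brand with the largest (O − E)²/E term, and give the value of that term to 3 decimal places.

A, 3.125

A: (13 − 8)²/8 = 25/8 = 3.1250
B: (27 − 25)²/25 = 4/25 = 0.1600
C: (38 − 46)²/46 = 64/46 = 1.3913
D: (30 − 29)²/29 = 1/29 = 0.0345
The largest term is for A: 3.125.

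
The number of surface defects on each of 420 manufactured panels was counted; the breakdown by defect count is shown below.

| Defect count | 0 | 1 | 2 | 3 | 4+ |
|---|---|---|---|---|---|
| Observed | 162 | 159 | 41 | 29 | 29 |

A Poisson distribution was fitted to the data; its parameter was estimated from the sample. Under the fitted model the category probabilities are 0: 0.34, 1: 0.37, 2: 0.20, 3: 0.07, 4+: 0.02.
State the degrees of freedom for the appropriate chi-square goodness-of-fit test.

3

There are k = 5 categories and 1 parameter estimated from the data, so df = 5 − 1 − 1 = 3.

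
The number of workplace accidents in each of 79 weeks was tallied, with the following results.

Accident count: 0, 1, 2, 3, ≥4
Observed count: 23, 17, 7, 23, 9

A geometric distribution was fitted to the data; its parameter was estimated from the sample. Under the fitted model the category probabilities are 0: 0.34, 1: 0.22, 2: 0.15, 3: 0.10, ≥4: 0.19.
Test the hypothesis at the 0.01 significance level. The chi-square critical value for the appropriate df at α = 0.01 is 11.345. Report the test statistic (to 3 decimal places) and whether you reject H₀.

Expected counts E_i = n·p_i: 79×0.34 = 26.86, 79×0.22 = 17.38, 79×0.15 = 11.85, 79×0.10 = 7.9, 79×0.19 = 15.01.
cat         O        E   (O−E)²/E
0          23    26.86     0.5547
1          17    17.38     0.0083
2           7    11.85     1.9850
3          23      7.9    28.8620
≥4          9    15.01     2.4064
Sum = 33.816
df = 3. Since 33.816 > 11.345, we reject H₀.

33.816; reject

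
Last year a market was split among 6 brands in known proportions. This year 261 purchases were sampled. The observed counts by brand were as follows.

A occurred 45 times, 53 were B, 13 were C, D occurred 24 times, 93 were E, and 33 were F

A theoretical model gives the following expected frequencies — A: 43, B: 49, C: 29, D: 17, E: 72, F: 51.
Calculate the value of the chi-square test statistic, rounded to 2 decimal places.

A: (45 − 43)²/43 = 4/43 = 0.093
B: (53 − 49)²/49 = 16/49 = 0.327
C: (13 − 29)²/29 = 256/29 = 8.828
D: (24 − 17)²/17 = 49/17 = 2.882
E: (93 − 72)²/72 = 441/72 = 6.125
F: (33 − 51)²/51 = 324/51 = 6.353
Sum = 24.61

24.61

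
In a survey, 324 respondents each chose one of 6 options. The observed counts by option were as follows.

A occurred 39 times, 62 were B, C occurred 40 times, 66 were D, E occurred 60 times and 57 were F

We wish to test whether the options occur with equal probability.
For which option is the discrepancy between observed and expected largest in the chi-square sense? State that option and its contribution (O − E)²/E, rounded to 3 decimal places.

A, 4.167

Under H₀ each category has probability 1/6, so each expected count is 324/6 = 54.
χ² = (39−54)²/54 + (62−54)²/54 + (40−54)²/54 + (66−54)²/54 + (60−54)²/54 + (57−54)²/54
   = 4.1667 + 1.1852 + 3.6296 + 2.6667 + 0.6667 + 0.1667
The largest term is for A: 4.167.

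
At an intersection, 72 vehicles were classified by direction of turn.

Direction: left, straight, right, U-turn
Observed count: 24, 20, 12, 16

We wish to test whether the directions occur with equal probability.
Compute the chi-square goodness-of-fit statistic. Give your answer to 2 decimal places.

Expected count for each of the 4 categories: 72/4 = 18.
χ² = (24−18)²/18 + (20−18)²/18 + (12−18)²/18 + (16−18)²/18
   = 2.000 + 0.222 + 2.000 + 0.222
Sum = 4.44

4.44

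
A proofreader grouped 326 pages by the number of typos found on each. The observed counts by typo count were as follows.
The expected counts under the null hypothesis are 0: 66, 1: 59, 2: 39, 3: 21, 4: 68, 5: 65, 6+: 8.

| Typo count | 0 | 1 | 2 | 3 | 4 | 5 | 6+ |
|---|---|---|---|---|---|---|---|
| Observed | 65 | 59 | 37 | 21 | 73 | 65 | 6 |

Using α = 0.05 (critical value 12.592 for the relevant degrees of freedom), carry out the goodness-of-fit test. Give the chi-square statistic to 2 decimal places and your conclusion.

0.99; do not reject

χ² = (65−66)²/66 + (59−59)²/59 + (37−39)²/39 + (21−21)²/21 + (73−68)²/68 + (65−65)²/65 + (6−8)²/8
   = 0.015 + 0.000 + 0.103 + 0.000 + 0.368 + 0.000 + 0.500
Sum = 0.99
df = 6. Since 0.99 < 12.592, we do not reject H₀.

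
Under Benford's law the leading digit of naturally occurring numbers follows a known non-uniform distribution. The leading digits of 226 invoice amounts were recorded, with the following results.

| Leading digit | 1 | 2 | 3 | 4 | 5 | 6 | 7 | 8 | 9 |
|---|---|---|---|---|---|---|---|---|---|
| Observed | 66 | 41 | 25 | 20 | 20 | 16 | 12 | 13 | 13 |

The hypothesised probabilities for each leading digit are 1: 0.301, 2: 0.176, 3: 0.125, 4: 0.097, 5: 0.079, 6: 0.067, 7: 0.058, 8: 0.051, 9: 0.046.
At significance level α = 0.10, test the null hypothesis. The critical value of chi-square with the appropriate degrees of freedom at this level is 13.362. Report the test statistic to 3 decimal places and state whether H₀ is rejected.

Expected counts E_i = n·p_i: 226×0.301 = 68.026, 226×0.176 = 39.776, 226×0.125 = 28.25, 226×0.097 = 21.922, 226×0.079 = 17.854, 226×0.067 = 15.142, 226×0.058 = 13.108, 226×0.051 = 11.526, 226×0.046 = 10.396.
cat         O        E   (O−E)²/E
1          66   68.026     0.0603
2          41   39.776     0.0377
3          25    28.25     0.3739
4          20   21.922     0.1685
5          20   17.854     0.2579
6          16   15.142     0.0486
7          12   13.108     0.0937
8          13   11.526     0.1885
9          13   10.396     0.6523
Sum = 1.881
df = 8. Since 1.881 < 13.362, we do not reject H₀.

1.881; do not reject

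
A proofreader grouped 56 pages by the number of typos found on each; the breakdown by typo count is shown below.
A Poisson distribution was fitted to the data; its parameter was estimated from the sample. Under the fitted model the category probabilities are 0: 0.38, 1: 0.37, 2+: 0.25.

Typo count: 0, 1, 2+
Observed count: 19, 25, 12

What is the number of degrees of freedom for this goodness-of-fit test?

1

There are k = 3 categories and 1 parameter estimated from the data, so df = 3 − 1 − 1 = 1.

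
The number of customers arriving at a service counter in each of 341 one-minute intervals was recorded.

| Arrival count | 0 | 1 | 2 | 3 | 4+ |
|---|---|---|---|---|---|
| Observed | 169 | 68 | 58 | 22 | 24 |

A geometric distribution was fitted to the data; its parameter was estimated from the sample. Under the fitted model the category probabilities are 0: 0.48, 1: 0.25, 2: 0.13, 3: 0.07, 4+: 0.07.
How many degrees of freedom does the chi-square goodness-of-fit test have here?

3

There are k = 5 categories and 1 parameter estimated from the data, so df = 5 − 1 − 1 = 3.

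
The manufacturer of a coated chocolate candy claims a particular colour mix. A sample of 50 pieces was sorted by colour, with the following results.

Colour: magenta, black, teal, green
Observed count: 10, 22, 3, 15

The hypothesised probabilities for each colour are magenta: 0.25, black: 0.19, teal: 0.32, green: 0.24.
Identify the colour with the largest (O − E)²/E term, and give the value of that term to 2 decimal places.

black, 16.45

Expected counts E_i = n·p_i: 50×0.25 = 12.5, 50×0.19 = 9.5, 50×0.32 = 16, 50×0.24 = 12.
magenta: (10 − 12.5)²/12.5 = 6.25/12.5 = 0.500
black: (22 − 9.5)²/9.5 = 156.25/9.5 = 16.447
teal: (3 − 16)²/16 = 169/16 = 10.563
green: (15 − 12)²/12 = 9/12 = 0.750
The largest term is for black: 16.45.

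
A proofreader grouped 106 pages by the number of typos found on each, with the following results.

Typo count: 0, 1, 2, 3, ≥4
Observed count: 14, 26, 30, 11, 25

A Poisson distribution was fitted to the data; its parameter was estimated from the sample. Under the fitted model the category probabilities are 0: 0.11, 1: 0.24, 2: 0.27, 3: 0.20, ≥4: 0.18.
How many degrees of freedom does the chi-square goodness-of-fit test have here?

There are k = 5 categories and 1 parameter estimated from the data, so df = 5 − 1 − 1 = 3.

3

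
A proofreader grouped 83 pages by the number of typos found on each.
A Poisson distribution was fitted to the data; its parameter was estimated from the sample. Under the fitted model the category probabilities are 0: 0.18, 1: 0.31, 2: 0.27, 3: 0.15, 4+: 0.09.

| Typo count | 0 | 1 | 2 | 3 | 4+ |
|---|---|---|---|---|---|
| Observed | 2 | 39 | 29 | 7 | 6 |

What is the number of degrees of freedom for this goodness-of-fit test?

3

There are k = 5 categories and 1 parameter estimated from the data, so df = 5 − 1 − 1 = 3.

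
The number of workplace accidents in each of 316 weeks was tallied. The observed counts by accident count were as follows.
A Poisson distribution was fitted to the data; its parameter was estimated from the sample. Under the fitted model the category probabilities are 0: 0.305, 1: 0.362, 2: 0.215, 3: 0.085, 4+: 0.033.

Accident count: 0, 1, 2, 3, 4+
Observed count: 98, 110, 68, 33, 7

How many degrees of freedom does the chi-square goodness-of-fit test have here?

There are k = 5 categories and 1 parameter estimated from the data, so df = 5 − 1 − 1 = 3.

3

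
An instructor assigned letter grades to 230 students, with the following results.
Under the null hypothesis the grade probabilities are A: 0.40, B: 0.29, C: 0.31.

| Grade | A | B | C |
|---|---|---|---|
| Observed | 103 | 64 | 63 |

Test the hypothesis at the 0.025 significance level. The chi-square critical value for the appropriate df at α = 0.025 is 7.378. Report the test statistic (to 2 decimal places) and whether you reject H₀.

2.39; do not reject

Expected counts E_i = n·p_i: 230×0.40 = 92, 230×0.29 = 66.7, 230×0.31 = 71.3.
cat         O        E   (O−E)²/E
A         103       92      1.315
B          64     66.7      0.109
C          63     71.3      0.966
Sum = 2.39
df = 2. Since 2.39 < 7.378, we do not reject H₀.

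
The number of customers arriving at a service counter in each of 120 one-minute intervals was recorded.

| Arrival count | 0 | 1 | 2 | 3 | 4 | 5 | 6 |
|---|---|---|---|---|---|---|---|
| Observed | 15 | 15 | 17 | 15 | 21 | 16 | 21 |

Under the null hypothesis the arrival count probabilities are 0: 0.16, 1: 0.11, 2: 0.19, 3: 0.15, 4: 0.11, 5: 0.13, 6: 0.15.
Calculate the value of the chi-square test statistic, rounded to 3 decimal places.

Expected counts E_i = n·p_i: 120×0.16 = 19.2, 120×0.11 = 13.2, 120×0.19 = 22.8, 120×0.15 = 18, 120×0.11 = 13.2, 120×0.13 = 15.6, 120×0.15 = 18.
0: (15 − 19.2)²/19.2 = 17.64/19.2 = 0.9188
1: (15 − 13.2)²/13.2 = 3.24/13.2 = 0.2455
2: (17 − 22.8)²/22.8 = 33.64/22.8 = 1.4754
3: (15 − 18)²/18 = 9/18 = 0.5000
4: (21 − 13.2)²/13.2 = 60.84/13.2 = 4.6091
5: (16 − 15.6)²/15.6 = 0.16/15.6 = 0.0103
6: (21 − 18)²/18 = 9/18 = 0.5000
Sum = 8.259

8.259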